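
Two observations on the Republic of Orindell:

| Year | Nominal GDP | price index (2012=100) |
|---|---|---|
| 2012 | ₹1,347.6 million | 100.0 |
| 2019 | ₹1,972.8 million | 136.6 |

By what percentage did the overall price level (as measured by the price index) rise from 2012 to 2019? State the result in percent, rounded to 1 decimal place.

Price-level change = 136.6 / 100.0 − 1 = 0.3660.

36.6%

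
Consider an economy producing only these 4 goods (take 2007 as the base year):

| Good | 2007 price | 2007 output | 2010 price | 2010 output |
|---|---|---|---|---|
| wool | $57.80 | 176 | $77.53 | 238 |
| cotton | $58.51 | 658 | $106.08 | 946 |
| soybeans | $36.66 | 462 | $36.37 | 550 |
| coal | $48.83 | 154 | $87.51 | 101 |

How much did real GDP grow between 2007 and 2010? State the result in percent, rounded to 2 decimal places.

28.82%

Real GDP 2007 = Nominal GDP 2007 = 57.80·176 + 58.51·658 + 36.66·462 + 48.83·154 = 73129.12.
Real GDP 2010 (at 2007 prices) = 57.80·238 + 58.51·946 + 36.66·550 + 48.83·101 = 94201.69.
Real growth = 94201.69/73129.12 − 1 = 0.2882.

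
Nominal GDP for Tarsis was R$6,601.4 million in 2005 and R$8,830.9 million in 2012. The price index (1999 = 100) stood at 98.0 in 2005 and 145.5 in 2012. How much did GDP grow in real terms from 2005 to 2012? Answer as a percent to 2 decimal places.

Deflate each year: 2005 → 6601.4/0.980 = 6736.12; 2012 → 8830.9/1.455 = 6069.35.
So real GDP changed by 6069.35/6736.12 − 1 = -0.0990, i.e. -9.90%.

-9.90%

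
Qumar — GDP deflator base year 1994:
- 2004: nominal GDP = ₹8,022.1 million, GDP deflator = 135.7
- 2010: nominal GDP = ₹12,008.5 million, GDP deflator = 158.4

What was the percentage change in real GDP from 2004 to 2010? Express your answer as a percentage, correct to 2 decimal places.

28.24%

Deflate each year: 2004 → 8022.1/1.357 = 5911.64; 2010 → 12008.5/1.584 = 7581.12.
So real GDP changed by 7581.12/5911.64 − 1 = 0.2824, i.e. 28.24%.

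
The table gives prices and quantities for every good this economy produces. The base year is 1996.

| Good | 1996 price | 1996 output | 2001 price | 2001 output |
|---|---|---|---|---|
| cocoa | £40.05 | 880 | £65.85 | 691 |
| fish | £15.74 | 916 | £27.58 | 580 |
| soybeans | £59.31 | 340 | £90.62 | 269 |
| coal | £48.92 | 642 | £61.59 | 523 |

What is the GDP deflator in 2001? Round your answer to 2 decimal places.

150.73

Nominal GDP 2001 = 65.85·691 + 27.58·580 + 90.62·269 + 61.59·523 = 118087.10.
Real GDP 2001 (at 1996 prices) = 40.05·691 + 15.74·580 + 59.31·269 + 48.92·523 = 78343.30.
Deflator = Nominal/Real × 100 = 118087.10/78343.30 × 100 = 150.730.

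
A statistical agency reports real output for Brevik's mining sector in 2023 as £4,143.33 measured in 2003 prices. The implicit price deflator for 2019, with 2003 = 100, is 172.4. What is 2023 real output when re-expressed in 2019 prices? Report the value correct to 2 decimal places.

Real output in 2019 prices = Real output in 2003 prices × (P_2019/P_2003) = 4143.33 × 1.724 = 7143.10.

£7,143.10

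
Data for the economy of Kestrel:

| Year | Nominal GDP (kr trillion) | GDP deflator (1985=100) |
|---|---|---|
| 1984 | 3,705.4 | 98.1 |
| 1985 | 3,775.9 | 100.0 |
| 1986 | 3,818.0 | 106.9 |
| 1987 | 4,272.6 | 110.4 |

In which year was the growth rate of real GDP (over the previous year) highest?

1987

1985: real = 3775.9/1.000 = 3775.90; growth vs 1984 (3777.17) = -0.03%.
1986: real = 3818.0/1.069 = 3571.56; growth vs 1985 (3775.90) = -5.41%.
1987: real = 4272.6/1.104 = 3870.11; growth vs 1986 (3571.56) = 8.36%.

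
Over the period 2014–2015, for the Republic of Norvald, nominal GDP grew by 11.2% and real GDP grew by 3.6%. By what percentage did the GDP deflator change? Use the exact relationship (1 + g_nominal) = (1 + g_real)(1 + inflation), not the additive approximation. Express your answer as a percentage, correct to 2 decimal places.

7.34%

(1 + g_nom) = (1 + g_real)(1 + π), so π = 1.1120 / 1.0360 − 1 = 0.07336.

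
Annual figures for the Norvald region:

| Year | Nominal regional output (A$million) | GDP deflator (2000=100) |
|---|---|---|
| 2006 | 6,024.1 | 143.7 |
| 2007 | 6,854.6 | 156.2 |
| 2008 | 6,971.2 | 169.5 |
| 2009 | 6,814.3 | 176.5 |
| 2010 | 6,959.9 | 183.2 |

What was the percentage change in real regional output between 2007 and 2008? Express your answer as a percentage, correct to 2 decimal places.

-6.28%

Real regional output 2007 = 6854.6/1.562 = 4388.35.
Real regional output 2008 = 6971.2/1.695 = 4112.80.
Change = 4112.80/4388.35 − 1 = -0.0628.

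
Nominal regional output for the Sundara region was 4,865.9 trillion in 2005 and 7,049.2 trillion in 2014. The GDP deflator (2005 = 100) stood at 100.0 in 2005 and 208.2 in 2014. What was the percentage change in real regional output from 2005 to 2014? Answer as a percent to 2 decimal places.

-30.42%

Deflate each year: 2005 → 4865.9/1.000 = 4865.90; 2014 → 7049.2/2.082 = 3385.78.
So real regional output changed by 3385.78/4865.90 − 1 = -0.3042, i.e. -30.42%.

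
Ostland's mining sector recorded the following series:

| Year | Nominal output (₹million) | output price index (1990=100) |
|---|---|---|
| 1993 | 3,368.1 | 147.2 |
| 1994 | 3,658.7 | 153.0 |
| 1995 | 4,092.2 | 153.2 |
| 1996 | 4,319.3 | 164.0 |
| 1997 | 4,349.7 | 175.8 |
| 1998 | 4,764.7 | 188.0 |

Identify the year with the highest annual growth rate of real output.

1994: real = 3658.7/1.530 = 2391.31; growth vs 1993 (2288.11) = 4.51%.
1995: real = 4092.2/1.532 = 2671.15; growth vs 1994 (2391.31) = 11.70%.
1996: real = 4319.3/1.640 = 2633.72; growth vs 1995 (2671.15) = -1.40%.
1997: real = 4349.7/1.758 = 2474.23; growth vs 1996 (2633.72) = -6.06%.
1998: real = 4764.7/1.880 = 2534.41; growth vs 1997 (2474.23) = 2.43%.

1995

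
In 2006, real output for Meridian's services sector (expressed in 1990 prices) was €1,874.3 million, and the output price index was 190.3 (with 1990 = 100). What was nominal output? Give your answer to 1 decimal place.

Nominal output = Real × (output price index/100) = 1874.3 × 1.903 = 3566.79.

€3,566.8 million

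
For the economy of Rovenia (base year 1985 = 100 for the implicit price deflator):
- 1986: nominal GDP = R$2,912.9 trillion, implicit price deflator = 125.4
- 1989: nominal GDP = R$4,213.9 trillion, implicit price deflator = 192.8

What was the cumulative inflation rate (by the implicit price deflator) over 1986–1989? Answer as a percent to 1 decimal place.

53.7%

Price-level change = 192.8 / 125.4 − 1 = 0.5375.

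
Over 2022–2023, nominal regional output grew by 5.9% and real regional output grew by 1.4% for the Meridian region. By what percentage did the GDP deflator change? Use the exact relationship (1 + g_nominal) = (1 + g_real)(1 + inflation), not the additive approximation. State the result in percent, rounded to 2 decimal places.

4.44%

(1 + g_nom) = (1 + g_real)(1 + π), so π = 1.0590 / 1.0140 − 1 = 0.04438.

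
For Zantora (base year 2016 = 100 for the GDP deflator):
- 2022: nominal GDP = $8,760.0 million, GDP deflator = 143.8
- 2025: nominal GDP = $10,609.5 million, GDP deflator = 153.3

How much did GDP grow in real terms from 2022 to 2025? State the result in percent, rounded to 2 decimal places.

13.61%

Deflate each year: 2022 → 8760.0/1.438 = 6091.79; 2025 → 10609.5/1.533 = 6920.74.
So real GDP changed by 6920.74/6091.79 − 1 = 0.1361, i.e. 13.61%.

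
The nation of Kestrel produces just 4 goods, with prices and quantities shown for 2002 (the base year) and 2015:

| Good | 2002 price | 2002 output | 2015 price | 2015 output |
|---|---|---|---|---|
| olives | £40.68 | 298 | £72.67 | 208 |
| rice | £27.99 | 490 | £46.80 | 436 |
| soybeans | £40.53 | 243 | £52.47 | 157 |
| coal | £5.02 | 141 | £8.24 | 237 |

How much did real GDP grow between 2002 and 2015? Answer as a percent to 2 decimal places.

-22.47%

Real GDP 2002 = Nominal GDP 2002 = 40.68·298 + 27.99·490 + 40.53·243 + 5.02·141 = 36394.35.
Real GDP 2015 (at 2002 prices) = 40.68·208 + 27.99·436 + 40.53·157 + 5.02·237 = 28218.03.
Real growth = 28218.03/36394.35 − 1 = -0.2247.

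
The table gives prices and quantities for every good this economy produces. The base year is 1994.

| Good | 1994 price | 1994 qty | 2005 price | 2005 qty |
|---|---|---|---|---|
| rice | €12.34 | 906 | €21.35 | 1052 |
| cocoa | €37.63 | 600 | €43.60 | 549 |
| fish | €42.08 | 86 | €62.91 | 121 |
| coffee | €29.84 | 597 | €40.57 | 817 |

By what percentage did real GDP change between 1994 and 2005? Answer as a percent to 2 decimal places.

Real GDP 1994 = Nominal GDP 1994 = 12.34·906 + 37.63·600 + 42.08·86 + 29.84·597 = 55191.40.
Real GDP 2005 (at 1994 prices) = 12.34·1052 + 37.63·549 + 42.08·121 + 29.84·817 = 63111.51.
Real growth = 63111.51/55191.40 − 1 = 0.1435.

14.35%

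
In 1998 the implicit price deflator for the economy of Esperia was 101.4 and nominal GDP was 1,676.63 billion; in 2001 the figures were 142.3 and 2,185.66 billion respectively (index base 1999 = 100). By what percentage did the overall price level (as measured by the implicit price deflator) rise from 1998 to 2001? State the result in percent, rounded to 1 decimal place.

Price-level change = 142.3 / 101.4 − 1 = 0.4034.

40.3%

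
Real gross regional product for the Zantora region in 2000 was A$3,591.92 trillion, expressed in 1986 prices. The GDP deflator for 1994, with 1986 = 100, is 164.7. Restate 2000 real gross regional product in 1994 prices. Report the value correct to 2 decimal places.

Real gross regional product in 1994 prices = Real gross regional product in 1986 prices × (P_1994/P_1986) = 3591.92 × 1.647 = 5915.89.

A$5,915.89 trillion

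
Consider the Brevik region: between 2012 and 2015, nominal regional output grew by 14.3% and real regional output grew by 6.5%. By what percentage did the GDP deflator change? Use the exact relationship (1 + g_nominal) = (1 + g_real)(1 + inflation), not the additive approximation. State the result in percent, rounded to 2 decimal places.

(1 + g_nom) = (1 + g_real)(1 + π), so π = 1.1430 / 1.0650 − 1 = 0.07324.

7.32%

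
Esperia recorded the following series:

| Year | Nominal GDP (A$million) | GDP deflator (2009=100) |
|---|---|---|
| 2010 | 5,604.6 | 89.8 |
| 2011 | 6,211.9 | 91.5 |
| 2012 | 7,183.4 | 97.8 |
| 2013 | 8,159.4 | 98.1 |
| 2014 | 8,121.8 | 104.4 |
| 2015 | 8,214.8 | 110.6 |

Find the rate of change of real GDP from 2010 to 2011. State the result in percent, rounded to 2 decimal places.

8.78%

Real GDP 2010 = 5604.6/0.898 = 6241.20.
Real GDP 2011 = 6211.9/0.915 = 6788.96.
Change = 6788.96/6241.20 − 1 = 0.0878.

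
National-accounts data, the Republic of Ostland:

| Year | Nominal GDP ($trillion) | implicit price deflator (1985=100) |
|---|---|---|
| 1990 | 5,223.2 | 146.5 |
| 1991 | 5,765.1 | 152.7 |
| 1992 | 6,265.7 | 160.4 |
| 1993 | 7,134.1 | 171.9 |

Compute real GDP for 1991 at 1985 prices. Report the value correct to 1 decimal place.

$3,775.4 trillion

Real GDP 1991 = 5765.1 / 1.527 = 3775.44.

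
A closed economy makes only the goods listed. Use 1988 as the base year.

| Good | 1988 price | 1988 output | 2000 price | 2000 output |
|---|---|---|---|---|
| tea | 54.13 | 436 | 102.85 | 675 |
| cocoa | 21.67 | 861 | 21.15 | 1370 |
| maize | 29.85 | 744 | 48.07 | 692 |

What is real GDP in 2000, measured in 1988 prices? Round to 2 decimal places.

Real GDP 2000 = Σ (p_1988 × q_2000) = 54.13·675 + 21.67·1370 + 29.85·692 = 86881.85.

86881.85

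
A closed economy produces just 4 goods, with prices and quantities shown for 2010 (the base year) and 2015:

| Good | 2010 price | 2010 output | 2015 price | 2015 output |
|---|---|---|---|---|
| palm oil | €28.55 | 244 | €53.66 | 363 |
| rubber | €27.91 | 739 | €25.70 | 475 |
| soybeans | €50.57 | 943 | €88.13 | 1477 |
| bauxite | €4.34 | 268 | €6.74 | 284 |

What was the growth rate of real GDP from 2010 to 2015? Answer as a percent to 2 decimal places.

30.22%

Real GDP 2010 = Nominal GDP 2010 = 28.55·244 + 27.91·739 + 50.57·943 + 4.34·268 = 76442.32.
Real GDP 2015 (at 2010 prices) = 28.55·363 + 27.91·475 + 50.57·1477 + 4.34·284 = 99545.35.
Real growth = 99545.35/76442.32 − 1 = 0.3022.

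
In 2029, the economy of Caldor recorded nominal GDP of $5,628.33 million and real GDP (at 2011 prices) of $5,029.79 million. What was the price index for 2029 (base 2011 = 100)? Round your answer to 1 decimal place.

111.9

price index = (Nominal / Real) × 100 = 5628.33 / 5029.79 × 100 = 111.90.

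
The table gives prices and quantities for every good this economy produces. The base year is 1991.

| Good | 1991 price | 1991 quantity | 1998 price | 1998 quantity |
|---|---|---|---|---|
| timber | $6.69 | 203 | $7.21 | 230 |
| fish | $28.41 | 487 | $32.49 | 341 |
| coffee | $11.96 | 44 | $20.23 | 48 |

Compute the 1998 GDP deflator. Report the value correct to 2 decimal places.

Nominal GDP 1998 = 7.21·230 + 32.49·341 + 20.23·48 = 13708.43.
Real GDP 1998 (at 1991 prices) = 6.69·230 + 28.41·341 + 11.96·48 = 11800.59.
Deflator = Nominal/Real × 100 = 13708.43/11800.59 × 100 = 116.167.

116.17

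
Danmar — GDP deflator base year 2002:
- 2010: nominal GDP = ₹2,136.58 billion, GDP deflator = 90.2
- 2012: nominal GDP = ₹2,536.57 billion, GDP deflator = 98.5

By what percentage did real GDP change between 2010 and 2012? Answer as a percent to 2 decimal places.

8.72%

Real GDP 2010 = 2136.58 / 0.902 = 2368.71.
Real GDP 2012 = 2536.57 / 0.985 = 2575.20.
Real growth = 2575.20 / 2368.71 − 1 = 0.0872.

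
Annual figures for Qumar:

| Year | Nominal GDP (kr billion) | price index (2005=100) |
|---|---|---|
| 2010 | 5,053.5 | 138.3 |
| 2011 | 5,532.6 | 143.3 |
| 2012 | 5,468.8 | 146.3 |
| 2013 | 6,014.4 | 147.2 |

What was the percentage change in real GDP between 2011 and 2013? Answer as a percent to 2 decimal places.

Real GDP 2011 = 5532.6/1.433 = 3860.85.
Real GDP 2013 = 6014.4/1.472 = 4085.87.
Change = 4085.87/3860.85 − 1 = 0.0583.

5.83%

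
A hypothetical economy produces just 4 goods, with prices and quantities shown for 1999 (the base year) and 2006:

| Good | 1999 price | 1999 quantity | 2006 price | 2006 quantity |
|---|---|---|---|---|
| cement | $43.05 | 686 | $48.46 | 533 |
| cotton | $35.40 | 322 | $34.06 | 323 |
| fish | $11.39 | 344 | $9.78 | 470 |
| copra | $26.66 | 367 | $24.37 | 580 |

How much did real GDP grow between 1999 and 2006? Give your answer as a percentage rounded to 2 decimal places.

Real GDP 1999 = Nominal GDP 1999 = 43.05·686 + 35.40·322 + 11.39·344 + 26.66·367 = 54633.48.
Real GDP 2006 (at 1999 prices) = 43.05·533 + 35.40·323 + 11.39·470 + 26.66·580 = 55195.95.
Real growth = 55195.95/54633.48 − 1 = 0.0103.

1.03%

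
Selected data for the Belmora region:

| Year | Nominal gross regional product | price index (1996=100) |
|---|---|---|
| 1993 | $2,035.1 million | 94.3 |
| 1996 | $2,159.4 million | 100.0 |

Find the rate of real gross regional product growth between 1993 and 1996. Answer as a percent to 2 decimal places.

Real gross regional product 1993 = 2035.1 / 0.943 = 2158.11.
Real gross regional product 1996 = 2159.4 / 1.000 = 2159.40.
Real growth = 2159.40 / 2158.11 − 1 = 0.0006.

0.06%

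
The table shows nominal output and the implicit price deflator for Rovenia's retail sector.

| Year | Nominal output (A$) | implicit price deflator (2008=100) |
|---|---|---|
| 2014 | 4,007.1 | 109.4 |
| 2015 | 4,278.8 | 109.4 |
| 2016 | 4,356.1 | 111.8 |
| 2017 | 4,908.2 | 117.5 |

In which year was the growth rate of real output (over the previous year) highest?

2015: real = 4278.8/1.094 = 3911.15; growth vs 2014 (3662.80) = 6.78%.
2016: real = 4356.1/1.118 = 3896.33; growth vs 2015 (3911.15) = -0.38%.
2017: real = 4908.2/1.175 = 4177.19; growth vs 2016 (3896.33) = 7.21%.

2017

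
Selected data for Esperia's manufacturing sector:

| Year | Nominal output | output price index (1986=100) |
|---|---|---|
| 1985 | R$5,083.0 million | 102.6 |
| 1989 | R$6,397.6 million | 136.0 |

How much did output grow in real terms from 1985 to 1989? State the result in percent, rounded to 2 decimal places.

Deflate each year: 1985 → 5083.0/1.026 = 4954.19; 1989 → 6397.6/1.360 = 4704.12.
So real output changed by 4704.12/4954.19 − 1 = -0.0505, i.e. -5.05%.

-5.05%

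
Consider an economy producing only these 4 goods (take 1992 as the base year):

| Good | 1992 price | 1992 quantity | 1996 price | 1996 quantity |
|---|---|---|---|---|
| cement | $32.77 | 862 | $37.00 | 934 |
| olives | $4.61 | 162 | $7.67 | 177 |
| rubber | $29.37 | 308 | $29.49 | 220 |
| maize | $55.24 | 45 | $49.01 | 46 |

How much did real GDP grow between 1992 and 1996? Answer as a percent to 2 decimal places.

-0.25%

Real GDP 1992 = Nominal GDP 1992 = 32.77·862 + 4.61·162 + 29.37·308 + 55.24·45 = 40526.32.
Real GDP 1996 (at 1992 prices) = 32.77·934 + 4.61·177 + 29.37·220 + 55.24·46 = 40425.59.
Real growth = 40425.59/40526.32 − 1 = -0.0025.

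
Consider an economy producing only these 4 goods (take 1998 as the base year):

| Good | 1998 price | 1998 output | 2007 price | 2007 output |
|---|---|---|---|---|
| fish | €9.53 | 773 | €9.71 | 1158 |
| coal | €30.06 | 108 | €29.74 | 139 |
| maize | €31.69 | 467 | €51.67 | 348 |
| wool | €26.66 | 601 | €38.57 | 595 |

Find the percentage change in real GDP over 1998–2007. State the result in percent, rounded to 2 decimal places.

1.62%

Real GDP 1998 = Nominal GDP 1998 = 9.53·773 + 30.06·108 + 31.69·467 + 26.66·601 = 41435.06.
Real GDP 2007 (at 1998 prices) = 9.53·1158 + 30.06·139 + 31.69·348 + 26.66·595 = 42104.90.
Real growth = 42104.90/41435.06 − 1 = 0.0162.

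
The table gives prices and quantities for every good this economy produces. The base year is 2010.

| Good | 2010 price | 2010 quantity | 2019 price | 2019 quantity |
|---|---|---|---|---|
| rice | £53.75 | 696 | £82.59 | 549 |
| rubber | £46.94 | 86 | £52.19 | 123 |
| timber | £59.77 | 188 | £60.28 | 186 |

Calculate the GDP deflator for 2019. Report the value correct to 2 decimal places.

Nominal GDP 2019 = 82.59·549 + 52.19·123 + 60.28·186 = 62973.36.
Real GDP 2019 (at 2010 prices) = 53.75·549 + 46.94·123 + 59.77·186 = 46399.59.
Deflator = Nominal/Real × 100 = 62973.36/46399.59 × 100 = 135.720.

135.72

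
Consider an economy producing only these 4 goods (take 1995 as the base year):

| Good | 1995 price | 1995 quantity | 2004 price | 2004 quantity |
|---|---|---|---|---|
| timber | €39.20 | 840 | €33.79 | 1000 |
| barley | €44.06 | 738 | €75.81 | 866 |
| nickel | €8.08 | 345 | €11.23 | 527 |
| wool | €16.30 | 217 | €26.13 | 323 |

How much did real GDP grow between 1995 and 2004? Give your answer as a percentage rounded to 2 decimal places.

21.05%

Real GDP 1995 = Nominal GDP 1995 = 39.20·840 + 44.06·738 + 8.08·345 + 16.30·217 = 71768.98.
Real GDP 2004 (at 1995 prices) = 39.20·1000 + 44.06·866 + 8.08·527 + 16.30·323 = 86879.02.
Real growth = 86879.02/71768.98 − 1 = 0.2105.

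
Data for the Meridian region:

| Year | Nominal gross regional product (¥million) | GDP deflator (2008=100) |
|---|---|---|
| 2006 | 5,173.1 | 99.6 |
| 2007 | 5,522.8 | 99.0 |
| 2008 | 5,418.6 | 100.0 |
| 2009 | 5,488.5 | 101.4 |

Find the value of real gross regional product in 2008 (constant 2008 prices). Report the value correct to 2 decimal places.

Real gross regional product 2008 = 5418.6 / 1.000 = 5418.60.

¥5,418.60 million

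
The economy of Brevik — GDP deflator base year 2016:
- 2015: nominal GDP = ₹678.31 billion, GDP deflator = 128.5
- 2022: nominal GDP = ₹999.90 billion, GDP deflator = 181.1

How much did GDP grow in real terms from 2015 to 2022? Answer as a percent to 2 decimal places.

Real GDP 2015 = 678.31 / 1.285 = 527.87.
Real GDP 2022 = 999.90 / 1.811 = 552.13.
Real growth = 552.13 / 527.87 − 1 = 0.0460.

4.60%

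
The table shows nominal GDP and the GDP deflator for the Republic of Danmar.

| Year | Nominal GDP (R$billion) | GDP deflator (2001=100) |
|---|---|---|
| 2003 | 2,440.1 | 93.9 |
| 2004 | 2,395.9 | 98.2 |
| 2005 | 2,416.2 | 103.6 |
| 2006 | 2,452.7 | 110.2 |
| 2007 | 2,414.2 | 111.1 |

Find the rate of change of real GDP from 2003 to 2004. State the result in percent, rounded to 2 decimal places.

-6.11%

Real GDP 2003 = 2440.1/0.939 = 2598.62.
Real GDP 2004 = 2395.9/0.982 = 2439.82.
Change = 2439.82/2598.62 − 1 = -0.0611.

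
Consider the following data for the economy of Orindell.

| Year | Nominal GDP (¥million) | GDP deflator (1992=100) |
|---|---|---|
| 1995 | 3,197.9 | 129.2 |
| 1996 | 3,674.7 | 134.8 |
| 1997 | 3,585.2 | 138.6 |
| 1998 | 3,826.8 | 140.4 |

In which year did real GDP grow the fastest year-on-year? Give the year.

1996: real = 3674.7/1.348 = 2726.04; growth vs 1995 (2475.15) = 10.14%.
1997: real = 3585.2/1.386 = 2586.72; growth vs 1996 (2726.04) = -5.11%.
1998: real = 3826.8/1.404 = 2725.64; growth vs 1997 (2586.72) = 5.37%.

1996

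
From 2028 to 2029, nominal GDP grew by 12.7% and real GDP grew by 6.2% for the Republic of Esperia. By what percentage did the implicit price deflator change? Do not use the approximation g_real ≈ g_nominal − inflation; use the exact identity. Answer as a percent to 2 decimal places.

6.12%

(1 + g_nom) = (1 + g_real)(1 + π), so π = 1.1270 / 1.0620 − 1 = 0.06121.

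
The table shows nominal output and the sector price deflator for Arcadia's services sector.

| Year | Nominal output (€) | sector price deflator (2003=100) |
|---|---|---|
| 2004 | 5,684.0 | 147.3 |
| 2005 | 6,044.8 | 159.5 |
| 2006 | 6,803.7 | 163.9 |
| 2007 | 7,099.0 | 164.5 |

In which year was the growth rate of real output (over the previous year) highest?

2005: real = 6044.8/1.595 = 3789.84; growth vs 2004 (3858.79) = -1.79%.
2006: real = 6803.7/1.639 = 4151.13; growth vs 2005 (3789.84) = 9.53%.
2007: real = 7099.0/1.645 = 4315.50; growth vs 2006 (4151.13) = 3.96%.

2006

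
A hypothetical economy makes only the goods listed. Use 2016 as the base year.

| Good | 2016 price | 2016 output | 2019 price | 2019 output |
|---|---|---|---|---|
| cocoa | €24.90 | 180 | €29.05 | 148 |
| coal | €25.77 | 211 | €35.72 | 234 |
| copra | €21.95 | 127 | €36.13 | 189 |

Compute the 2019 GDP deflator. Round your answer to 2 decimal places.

Nominal GDP 2019 = 29.05·148 + 35.72·234 + 36.13·189 = 19486.45.
Real GDP 2019 (at 2016 prices) = 24.90·148 + 25.77·234 + 21.95·189 = 13863.93.
Deflator = Nominal/Real × 100 = 19486.45/13863.93 × 100 = 140.555.

140.56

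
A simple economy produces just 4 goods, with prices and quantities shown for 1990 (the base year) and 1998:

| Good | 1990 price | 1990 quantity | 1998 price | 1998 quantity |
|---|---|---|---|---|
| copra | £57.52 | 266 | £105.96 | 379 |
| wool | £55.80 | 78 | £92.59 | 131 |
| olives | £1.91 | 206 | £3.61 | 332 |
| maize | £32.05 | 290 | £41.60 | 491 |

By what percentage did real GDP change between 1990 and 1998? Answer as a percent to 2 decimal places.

55.01%

Real GDP 1990 = Nominal GDP 1990 = 57.52·266 + 55.80·78 + 1.91·206 + 32.05·290 = 29340.68.
Real GDP 1998 (at 1990 prices) = 57.52·379 + 55.80·131 + 1.91·332 + 32.05·491 = 45480.55.
Real growth = 45480.55/29340.68 − 1 = 0.5501.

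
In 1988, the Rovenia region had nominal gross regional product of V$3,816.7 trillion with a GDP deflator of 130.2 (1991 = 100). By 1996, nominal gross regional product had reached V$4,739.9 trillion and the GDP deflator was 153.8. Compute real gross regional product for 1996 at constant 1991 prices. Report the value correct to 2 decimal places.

Real gross regional product = Nominal / (GDP deflator/100) = 4739.9 / 1.538 = 3081.86.

V$3,081.86 trillion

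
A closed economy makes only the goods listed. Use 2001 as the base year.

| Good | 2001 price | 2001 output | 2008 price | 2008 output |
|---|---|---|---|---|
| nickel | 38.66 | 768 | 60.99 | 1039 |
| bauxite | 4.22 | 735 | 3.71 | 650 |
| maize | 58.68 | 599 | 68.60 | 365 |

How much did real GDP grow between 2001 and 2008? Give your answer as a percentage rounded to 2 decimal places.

Real GDP 2001 = Nominal GDP 2001 = 38.66·768 + 4.22·735 + 58.68·599 = 67941.90.
Real GDP 2008 (at 2001 prices) = 38.66·1039 + 4.22·650 + 58.68·365 = 64328.94.
Real growth = 64328.94/67941.90 − 1 = -0.0532.

-5.32%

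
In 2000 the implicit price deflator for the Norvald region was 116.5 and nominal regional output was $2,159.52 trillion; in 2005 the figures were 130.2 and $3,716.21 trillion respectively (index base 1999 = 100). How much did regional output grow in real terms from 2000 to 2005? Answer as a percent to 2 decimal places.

Deflate each year: 2000 → 2159.52/1.165 = 1853.67; 2005 → 3716.21/1.302 = 2854.23.
So real regional output changed by 2854.23/1853.67 − 1 = 0.5398, i.e. 53.98%.

53.98%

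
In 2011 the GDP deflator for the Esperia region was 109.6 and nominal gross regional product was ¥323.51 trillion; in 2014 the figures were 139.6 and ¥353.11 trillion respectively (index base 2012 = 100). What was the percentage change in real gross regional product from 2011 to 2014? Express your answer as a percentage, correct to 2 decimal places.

-14.31%

Real gross regional product 2011 = 323.51 / 1.096 = 295.17.
Real gross regional product 2014 = 353.11 / 1.396 = 252.94.
Real growth = 252.94 / 295.17 − 1 = -0.1431.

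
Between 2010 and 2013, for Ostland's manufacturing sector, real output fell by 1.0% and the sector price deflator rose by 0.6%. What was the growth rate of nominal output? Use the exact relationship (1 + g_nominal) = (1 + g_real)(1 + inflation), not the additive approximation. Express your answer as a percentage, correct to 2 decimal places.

(1 + g_nom) = (1 + g_real)(1 + π) = 0.9900 × 1.0060 = 0.99594.

-0.41%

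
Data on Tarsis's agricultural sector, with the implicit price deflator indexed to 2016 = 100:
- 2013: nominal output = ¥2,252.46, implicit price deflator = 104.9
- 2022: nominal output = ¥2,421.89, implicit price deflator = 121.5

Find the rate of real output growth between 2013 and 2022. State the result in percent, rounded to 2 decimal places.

-7.17%

Real output 2013 = 2252.46 / 1.049 = 2147.24.
Real output 2022 = 2421.89 / 1.215 = 1993.33.
Real growth = 1993.33 / 2147.24 − 1 = -0.0717.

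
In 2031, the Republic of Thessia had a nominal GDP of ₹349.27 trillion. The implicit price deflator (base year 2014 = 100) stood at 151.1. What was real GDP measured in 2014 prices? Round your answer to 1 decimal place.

Real GDP = Nominal / (implicit price deflator/100) = 349.27 / 1.511 = 231.15.

₹231.2 trillion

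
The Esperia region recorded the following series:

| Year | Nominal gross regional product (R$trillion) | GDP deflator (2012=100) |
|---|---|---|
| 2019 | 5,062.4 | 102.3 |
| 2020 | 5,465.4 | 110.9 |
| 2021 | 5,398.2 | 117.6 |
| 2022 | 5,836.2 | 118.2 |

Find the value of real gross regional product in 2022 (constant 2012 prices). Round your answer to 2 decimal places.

Real gross regional product 2022 = 5836.2 / 1.182 = 4937.56.

R$4,937.56 trillion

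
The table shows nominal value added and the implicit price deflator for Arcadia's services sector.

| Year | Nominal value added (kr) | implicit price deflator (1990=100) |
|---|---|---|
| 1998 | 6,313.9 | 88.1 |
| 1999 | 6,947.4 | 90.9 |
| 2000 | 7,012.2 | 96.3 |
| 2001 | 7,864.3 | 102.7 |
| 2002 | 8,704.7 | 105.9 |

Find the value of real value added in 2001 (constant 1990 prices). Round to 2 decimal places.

kr 7,657.55

Real value added 2001 = 7864.3 / 1.027 = 7657.55.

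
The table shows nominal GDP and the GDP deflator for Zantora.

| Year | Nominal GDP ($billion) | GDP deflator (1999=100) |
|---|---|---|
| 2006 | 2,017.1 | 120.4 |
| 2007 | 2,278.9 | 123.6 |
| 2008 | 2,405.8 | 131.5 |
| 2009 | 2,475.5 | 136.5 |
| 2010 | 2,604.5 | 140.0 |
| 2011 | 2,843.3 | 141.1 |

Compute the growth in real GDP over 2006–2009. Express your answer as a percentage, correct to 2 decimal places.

Real GDP 2006 = 2017.1/1.204 = 1675.33.
Real GDP 2009 = 2475.5/1.365 = 1813.55.
Change = 1813.55/1675.33 − 1 = 0.0825.

8.25%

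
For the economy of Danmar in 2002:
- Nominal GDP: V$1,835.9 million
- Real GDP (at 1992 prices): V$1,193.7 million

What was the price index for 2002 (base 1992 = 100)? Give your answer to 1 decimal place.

153.8

price index = (Nominal / Real) × 100 = 1835.9 / 1193.7 × 100 = 153.80.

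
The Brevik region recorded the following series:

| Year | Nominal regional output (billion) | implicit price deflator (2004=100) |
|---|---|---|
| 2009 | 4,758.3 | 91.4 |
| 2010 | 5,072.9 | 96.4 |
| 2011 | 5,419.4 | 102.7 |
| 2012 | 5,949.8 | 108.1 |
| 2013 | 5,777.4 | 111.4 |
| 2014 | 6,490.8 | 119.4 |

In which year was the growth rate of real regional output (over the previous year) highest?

2010: real = 5072.9/0.964 = 5262.34; growth vs 2009 (5206.02) = 1.08%.
2011: real = 5419.4/1.027 = 5276.92; growth vs 2010 (5262.34) = 0.28%.
2012: real = 5949.8/1.081 = 5503.98; growth vs 2011 (5276.92) = 4.30%.
2013: real = 5777.4/1.114 = 5186.18; growth vs 2012 (5503.98) = -5.77%.
2014: real = 6490.8/1.194 = 5436.18; growth vs 2013 (5186.18) = 4.82%.

2014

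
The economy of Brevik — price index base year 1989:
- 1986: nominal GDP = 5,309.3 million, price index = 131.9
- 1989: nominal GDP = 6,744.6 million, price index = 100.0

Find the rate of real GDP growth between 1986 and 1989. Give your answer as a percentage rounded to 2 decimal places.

67.56%

Real GDP 1986 = 5309.3 / 1.319 = 4025.25.
Real GDP 1989 = 6744.6 / 1.000 = 6744.60.
Real growth = 6744.60 / 4025.25 − 1 = 0.6756.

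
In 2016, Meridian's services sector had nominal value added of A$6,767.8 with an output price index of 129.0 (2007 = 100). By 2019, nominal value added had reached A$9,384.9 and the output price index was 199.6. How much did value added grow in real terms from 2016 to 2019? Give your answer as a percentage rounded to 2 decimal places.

Deflate each year: 2016 → 6767.8/1.290 = 5246.36; 2019 → 9384.9/1.996 = 4701.85.
So real value added changed by 4701.85/5246.36 − 1 = -0.1038, i.e. -10.38%.

-10.38%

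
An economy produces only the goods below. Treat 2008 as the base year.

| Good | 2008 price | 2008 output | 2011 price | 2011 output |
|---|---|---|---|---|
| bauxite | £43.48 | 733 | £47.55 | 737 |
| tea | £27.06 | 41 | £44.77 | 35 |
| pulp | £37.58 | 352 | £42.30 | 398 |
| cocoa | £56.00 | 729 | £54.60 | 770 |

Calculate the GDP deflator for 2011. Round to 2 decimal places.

Nominal GDP 2011 = 47.55·737 + 44.77·35 + 42.30·398 + 54.60·770 = 95488.70.
Real GDP 2011 (at 2008 prices) = 43.48·737 + 27.06·35 + 37.58·398 + 56.00·770 = 91068.70.
Deflator = Nominal/Real × 100 = 95488.70/91068.70 × 100 = 104.853.

104.85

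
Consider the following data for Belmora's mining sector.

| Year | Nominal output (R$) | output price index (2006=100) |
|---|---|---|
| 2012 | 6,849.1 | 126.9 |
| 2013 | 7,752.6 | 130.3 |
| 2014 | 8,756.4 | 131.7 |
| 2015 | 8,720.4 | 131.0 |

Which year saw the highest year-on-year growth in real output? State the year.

2014

2013: real = 7752.6/1.303 = 5949.81; growth vs 2012 (5397.24) = 10.24%.
2014: real = 8756.4/1.317 = 6648.75; growth vs 2013 (5949.81) = 11.75%.
2015: real = 8720.4/1.310 = 6656.79; growth vs 2014 (6648.75) = 0.12%.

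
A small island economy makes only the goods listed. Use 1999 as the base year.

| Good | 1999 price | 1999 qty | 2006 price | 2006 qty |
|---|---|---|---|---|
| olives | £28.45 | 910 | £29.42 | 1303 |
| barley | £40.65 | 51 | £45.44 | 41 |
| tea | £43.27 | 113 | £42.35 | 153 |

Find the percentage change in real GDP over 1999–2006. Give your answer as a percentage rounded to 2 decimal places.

38.06%

Real GDP 1999 = Nominal GDP 1999 = 28.45·910 + 40.65·51 + 43.27·113 = 32852.16.
Real GDP 2006 (at 1999 prices) = 28.45·1303 + 40.65·41 + 43.27·153 = 45357.31.
Real growth = 45357.31/32852.16 − 1 = 0.3806.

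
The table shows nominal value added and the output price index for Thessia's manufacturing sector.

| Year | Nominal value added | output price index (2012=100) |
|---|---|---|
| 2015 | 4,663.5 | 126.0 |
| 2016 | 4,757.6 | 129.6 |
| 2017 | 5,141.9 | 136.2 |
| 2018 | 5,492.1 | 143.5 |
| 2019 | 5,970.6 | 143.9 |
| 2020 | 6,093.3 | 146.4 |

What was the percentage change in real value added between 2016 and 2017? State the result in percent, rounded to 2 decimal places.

Real value added 2016 = 4757.6/1.296 = 3670.99.
Real value added 2017 = 5141.9/1.362 = 3775.26.
Change = 3775.26/3670.99 − 1 = 0.0284.

2.84%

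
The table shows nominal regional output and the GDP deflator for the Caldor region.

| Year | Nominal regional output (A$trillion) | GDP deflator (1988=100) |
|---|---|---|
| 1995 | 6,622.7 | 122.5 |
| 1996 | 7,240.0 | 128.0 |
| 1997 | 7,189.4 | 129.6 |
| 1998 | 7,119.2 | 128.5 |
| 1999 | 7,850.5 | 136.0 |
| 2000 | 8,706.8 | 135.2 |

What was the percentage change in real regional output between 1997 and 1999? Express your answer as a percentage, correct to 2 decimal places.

Real regional output 1997 = 7189.4/1.296 = 5547.38.
Real regional output 1999 = 7850.5/1.360 = 5772.43.
Change = 5772.43/5547.38 − 1 = 0.0406.

4.06%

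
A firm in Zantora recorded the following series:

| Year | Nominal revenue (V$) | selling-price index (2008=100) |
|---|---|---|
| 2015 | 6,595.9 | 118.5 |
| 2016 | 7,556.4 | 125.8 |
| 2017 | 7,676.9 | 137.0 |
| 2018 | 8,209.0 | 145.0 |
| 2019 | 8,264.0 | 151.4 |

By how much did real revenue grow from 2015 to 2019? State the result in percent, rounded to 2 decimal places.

-1.94%

Real revenue 2015 = 6595.9/1.185 = 5566.16.
Real revenue 2019 = 8264.0/1.514 = 5458.39.
Change = 5458.39/5566.16 − 1 = -0.0194.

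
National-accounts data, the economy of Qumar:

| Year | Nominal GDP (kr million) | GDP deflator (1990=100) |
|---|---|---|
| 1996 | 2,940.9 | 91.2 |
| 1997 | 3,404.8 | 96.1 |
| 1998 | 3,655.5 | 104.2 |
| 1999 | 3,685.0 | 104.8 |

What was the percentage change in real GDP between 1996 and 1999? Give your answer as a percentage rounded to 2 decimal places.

9.04%

Real GDP 1996 = 2940.9/0.912 = 3224.67.
Real GDP 1999 = 3685.0/1.048 = 3516.22.
Change = 3516.22/3224.67 − 1 = 0.0904.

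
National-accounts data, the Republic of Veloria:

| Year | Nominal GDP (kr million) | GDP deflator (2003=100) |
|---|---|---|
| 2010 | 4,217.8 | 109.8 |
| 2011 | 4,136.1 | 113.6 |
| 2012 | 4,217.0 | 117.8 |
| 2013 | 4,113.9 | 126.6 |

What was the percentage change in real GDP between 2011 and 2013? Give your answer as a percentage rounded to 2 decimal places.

Real GDP 2011 = 4136.1/1.136 = 3640.93.
Real GDP 2013 = 4113.9/1.266 = 3249.53.
Change = 3249.53/3640.93 − 1 = -0.1075.

-10.75%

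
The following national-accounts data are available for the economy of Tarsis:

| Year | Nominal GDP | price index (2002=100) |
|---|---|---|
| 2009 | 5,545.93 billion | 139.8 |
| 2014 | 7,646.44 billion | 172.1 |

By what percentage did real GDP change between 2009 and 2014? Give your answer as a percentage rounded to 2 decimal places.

Deflate each year: 2009 → 5545.93/1.398 = 3967.05; 2014 → 7646.44/1.721 = 4443.02.
So real GDP changed by 4443.02/3967.05 − 1 = 0.1200, i.e. 12.00%.

12.00%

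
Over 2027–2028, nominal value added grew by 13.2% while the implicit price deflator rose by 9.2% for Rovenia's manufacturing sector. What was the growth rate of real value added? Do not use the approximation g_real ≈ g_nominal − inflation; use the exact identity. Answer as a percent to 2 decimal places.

3.66%

(1 + g_nom) = (1 + g_real)(1 + π), so g_real = 1.1320 / 1.0920 − 1 = 0.03663.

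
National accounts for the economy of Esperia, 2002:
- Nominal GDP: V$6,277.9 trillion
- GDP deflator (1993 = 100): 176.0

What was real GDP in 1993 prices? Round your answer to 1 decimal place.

Real GDP = Nominal / (GDP deflator/100) = 6277.9 / 1.760 = 3566.99.

V$3,567.0 trillion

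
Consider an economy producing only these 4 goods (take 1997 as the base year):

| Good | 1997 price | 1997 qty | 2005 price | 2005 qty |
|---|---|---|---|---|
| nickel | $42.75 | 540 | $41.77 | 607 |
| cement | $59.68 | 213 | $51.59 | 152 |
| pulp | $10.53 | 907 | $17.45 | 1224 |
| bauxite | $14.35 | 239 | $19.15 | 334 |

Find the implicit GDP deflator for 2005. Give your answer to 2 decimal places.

115.65

Nominal GDP 2005 = 41.77·607 + 51.59·152 + 17.45·1224 + 19.15·334 = 60950.97.
Real GDP 2005 (at 1997 prices) = 42.75·607 + 59.68·152 + 10.53·1224 + 14.35·334 = 52702.23.
Deflator = Nominal/Real × 100 = 60950.97/52702.23 × 100 = 115.652.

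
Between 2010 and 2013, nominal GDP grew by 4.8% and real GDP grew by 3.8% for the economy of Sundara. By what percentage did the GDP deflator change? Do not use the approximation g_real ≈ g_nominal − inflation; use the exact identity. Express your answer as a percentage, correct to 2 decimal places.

0.96%

(1 + g_nom) = (1 + g_real)(1 + π), so π = 1.0480 / 1.0380 − 1 = 0.00963.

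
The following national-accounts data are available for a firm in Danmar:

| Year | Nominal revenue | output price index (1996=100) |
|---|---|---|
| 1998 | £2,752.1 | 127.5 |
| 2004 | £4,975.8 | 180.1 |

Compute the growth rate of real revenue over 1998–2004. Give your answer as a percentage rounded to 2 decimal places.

28.00%

Real revenue 1998 = 2752.1 / 1.275 = 2158.51.
Real revenue 2004 = 4975.8 / 1.801 = 2762.80.
Real growth = 2762.80 / 2158.51 − 1 = 0.2800.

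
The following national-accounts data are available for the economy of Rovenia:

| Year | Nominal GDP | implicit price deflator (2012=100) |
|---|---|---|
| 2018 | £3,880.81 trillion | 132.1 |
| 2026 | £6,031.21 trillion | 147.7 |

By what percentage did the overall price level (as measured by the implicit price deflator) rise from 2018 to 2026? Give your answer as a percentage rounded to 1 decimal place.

11.8%

Price-level change = 147.7 / 132.1 − 1 = 0.1181.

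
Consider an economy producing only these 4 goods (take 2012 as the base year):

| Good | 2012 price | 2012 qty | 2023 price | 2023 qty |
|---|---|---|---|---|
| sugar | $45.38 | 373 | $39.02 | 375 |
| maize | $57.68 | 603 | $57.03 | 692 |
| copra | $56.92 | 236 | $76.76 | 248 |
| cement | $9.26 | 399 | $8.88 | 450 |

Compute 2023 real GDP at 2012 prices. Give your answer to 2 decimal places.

$75215.22

Real GDP 2023 = Σ (p_2012 × q_2023) = 45.38·375 + 57.68·692 + 56.92·248 + 9.26·450 = 75215.22.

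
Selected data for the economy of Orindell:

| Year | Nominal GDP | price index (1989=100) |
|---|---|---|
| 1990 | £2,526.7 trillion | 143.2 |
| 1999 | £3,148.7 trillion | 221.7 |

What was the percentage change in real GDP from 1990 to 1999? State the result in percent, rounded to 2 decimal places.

Deflate each year: 1990 → 2526.7/1.432 = 1764.46; 1999 → 3148.7/2.217 = 1420.25.
So real GDP changed by 1420.25/1764.46 − 1 = -0.1951, i.e. -19.51%.

-19.51%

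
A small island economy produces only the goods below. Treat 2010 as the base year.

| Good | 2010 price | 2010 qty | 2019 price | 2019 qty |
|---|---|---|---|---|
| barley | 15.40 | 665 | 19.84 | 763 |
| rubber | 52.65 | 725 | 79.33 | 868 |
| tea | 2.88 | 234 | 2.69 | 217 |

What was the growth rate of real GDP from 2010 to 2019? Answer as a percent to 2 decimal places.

Real GDP 2010 = Nominal GDP 2010 = 15.40·665 + 52.65·725 + 2.88·234 = 49086.17.
Real GDP 2019 (at 2010 prices) = 15.40·763 + 52.65·868 + 2.88·217 = 58075.36.
Real growth = 58075.36/49086.17 − 1 = 0.1831.

18.31%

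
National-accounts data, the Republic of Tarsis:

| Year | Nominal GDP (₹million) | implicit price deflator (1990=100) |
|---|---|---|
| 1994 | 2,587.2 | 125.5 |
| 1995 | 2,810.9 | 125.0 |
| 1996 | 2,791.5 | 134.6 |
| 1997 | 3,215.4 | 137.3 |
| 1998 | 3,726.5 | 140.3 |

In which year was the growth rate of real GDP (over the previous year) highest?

1995: real = 2810.9/1.250 = 2248.72; growth vs 1994 (2061.51) = 9.08%.
1996: real = 2791.5/1.346 = 2073.92; growth vs 1995 (2248.72) = -7.77%.
1997: real = 3215.4/1.373 = 2341.88; growth vs 1996 (2073.92) = 12.92%.
1998: real = 3726.5/1.403 = 2656.09; growth vs 1997 (2341.88) = 13.42%.

1998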